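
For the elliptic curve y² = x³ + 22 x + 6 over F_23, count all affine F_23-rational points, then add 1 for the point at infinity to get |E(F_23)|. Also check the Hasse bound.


Affine points = {(0, 11), (0, 12), (1, 11), (1, 12), (2, 9), (2, 14), (6, 3), (6, 20), (8, 2), (8, 21), (9, 6), (9, 17), (15, 10), (15, 13), (17, 7), (17, 16), (18, 1), (18, 22), (21, 0), (22, 11), (22, 12)}; affine count = 21; |E(F_23)| = 22.

Discriminant check: Δ ∝ 4a³ + 27b² = 4·22³ + 27·6² = 4·10648 + 27·36 ≡ 2 (mod 23). Nonzero ⇒ E is nonsingular.
For each x ∈ F_23, compute rhs = x³ + 22·x + 6 mod 23, then count y ∈ F_23 with y² ≡ rhs.
  x = 0: rhs = 6, matching y values: 11, 12 (2 points).
  x = 1: rhs = 6, matching y values: 11, 12 (2 points).
  x = 2: rhs = 12, matching y values: 9, 14 (2 points).
  x = 3: rhs = 7, matching y values: none (0 points).
  x = 4: rhs = 20, matching y values: none (0 points).
  x = 5: rhs = 11, matching y values: none (0 points).
  x = 6: rhs = 9, matching y values: 3, 20 (2 points).
  x = 7: rhs = 20, matching y values: none (0 points).
  x = 8: rhs = 4, matching y values: 2, 21 (2 points).
  x = 9: rhs = 13, matching y values: 6, 17 (2 points).
  x = 10: rhs = 7, matching y values: none (0 points).
  x = 11: rhs = 15, matching y values: none (0 points).
  x = 12: rhs = 20, matching y values: none (0 points).
  x = 13: rhs = 5, matching y values: none (0 points).
  x = 14: rhs = 22, matching y values: none (0 points).
  x = 15: rhs = 8, matching y values: 10, 13 (2 points).
  x = 16: rhs = 15, matching y values: none (0 points).
  x = 17: rhs = 3, matching y values: 7, 16 (2 points).
  x = 18: rhs = 1, matching y values: 1, 22 (2 points).
  x = 19: rhs = 15, matching y values: none (0 points).
  x = 20: rhs = 5, matching y values: none (0 points).
  x = 21: rhs = 0, matching y values: 0 (1 points).
  x = 22: rhs = 6, matching y values: 11, 12 (2 points).
Total affine count: 21.
Full point count |E(F_23)| = 21 + 1 = 22.
Hasse bound: |22 − (23+1)| = |-2| = 2 ≤ 2√23 ≈ 9.5917 ✓.


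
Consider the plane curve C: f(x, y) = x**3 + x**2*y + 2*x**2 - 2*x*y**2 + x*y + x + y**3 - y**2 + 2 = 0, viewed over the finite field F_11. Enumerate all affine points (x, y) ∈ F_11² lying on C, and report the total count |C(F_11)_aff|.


Affine F_11-points: {(0, 10), (1, 5), (1, 10), (2, 1), (4, 8), (7, 6), (9, 0), (9, 9), (9, 10)}; count = 9.

For each of the 121 pairs (x, y) ∈ F_11², evaluate f(x, y) mod 11. Record the zeros.
  x = 0: [0↦2, 1↦2, 2↦6, 3↦9, 4↦6, 5↦3, 6↦6, 7↦10, 8↦10, 9↦1, 10↦0]  zeros at y ∈ {10}
  x = 1: [0↦6, 1↦6, 2↦6, 3↦1, 4↦8, 5↦0, 6↦5, 7↦7, 8↦1, 9↦4, 10↦0]  zeros at y ∈ {5, 10}
  x = 2: [0↦9, 1↦0, 2↦9, 3↦9, 4↦6, 5↦6, 6↦4, 7↦6, 8↦7, 9↦2, 10↦8]  zeros at y ∈ {1}
  x = 3: [0↦6, 1↦1, 2↦10, 3↦6, 4↦6, 5↦5, 6↦9, 7↦2, 8↦1, 9↦1, 10↦8]  zeros at y ∈ ∅
  x = 4: [0↦3, 1↦4, 2↦4, 3↦9, 4↦3, 5↦3, 6↦4, 7↦1, 8↦0, 9↦7, 10↦6]  zeros at y ∈ {8}
  x = 5: [0↦6, 1↦4, 2↦8, 3↦2, 4↦3, 5↦6, 6↦6, 7↦9, 8↦10, 9↦4, 10↦8]  zeros at y ∈ ∅
  x = 6: [0↦10, 1↦7, 2↦6, 3↦2, 4↦1, 5↦9, 6↦10, 7↦10, 8↦4, 9↦9, 10↦9]  zeros at y ∈ ∅
  x = 7: [0↦10, 1↦8, 2↦4, 3↦4, 4↦3, 5↦7, 6↦0, 7↦10, 8↦10, 9↦6, 10↦4]  zeros at y ∈ {6}
  x = 8: [0↦1, 1↦2, 2↦8, 3↦3, 4↦4, 5↦6, 6↦4, 7↦4, 8↦1, 9↦1, 10↦10]  zeros at y ∈ ∅
  x = 9: [0↦0, 1↦6, 2↦2, 3↦5, 4↦10, 5↦1, 6↦6, 7↦9, 8↦5, 9↦0, 10↦0]  zeros at y ∈ {0, 9, 10}
  x = 10: [0↦2, 1↦4, 2↦3, 3↦5, 4↦5, 5↦9, 6↦1, 7↦9, 8↦6, 9↦9, 10↦2]  zeros at y ∈ ∅
Collecting zeros: affine points = {(0, 10), (1, 5), (1, 10), (2, 1), (4, 8), (7, 6), (9, 0), (9, 9), (9, 10)}.
Total count |C(F_11)_aff| = 9.


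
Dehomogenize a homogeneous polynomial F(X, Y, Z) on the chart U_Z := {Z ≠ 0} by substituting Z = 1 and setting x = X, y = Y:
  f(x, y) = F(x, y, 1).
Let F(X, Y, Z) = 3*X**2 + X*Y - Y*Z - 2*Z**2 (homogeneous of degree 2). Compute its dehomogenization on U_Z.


f(x, y) = 3*x**2 + x*y - y - 2

On U_Z we set Z = 1. Each monomial c·X^i·Y^j·Z^k in F becomes c·x^i·y^j·1^k = c·x^i·y^j.
Substituting Z = 1: F(X, Y, 1) = 3*x**2 + x*y - y - 2.
Note: deg(f) ≤ deg(F) = 2; strict inequality happens when F is divisible by Z (lost terms).


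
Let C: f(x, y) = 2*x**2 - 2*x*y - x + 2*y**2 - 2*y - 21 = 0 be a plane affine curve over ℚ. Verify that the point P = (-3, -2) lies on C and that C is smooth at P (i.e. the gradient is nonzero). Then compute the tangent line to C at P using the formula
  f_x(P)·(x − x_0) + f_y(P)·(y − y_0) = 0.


Tangent line at P: -9*x - 4*y - 35 = 0.

Step 1: f(-3, -2) = 0, so P lies on C.
Step 2: partial derivatives
  f_x(x, y) = 4*x - 2*y - 1, f_y(x, y) = -2*x + 4*y - 2.
  f_x(P) = -9, f_y(P) = -4 (gradient nonzero, so P is smooth).
Step 3: tangent line at P: -9·(x − -3) + -4·(y − -2) = 0.
Expanding: -9*x - 4*y - 35 = 0.


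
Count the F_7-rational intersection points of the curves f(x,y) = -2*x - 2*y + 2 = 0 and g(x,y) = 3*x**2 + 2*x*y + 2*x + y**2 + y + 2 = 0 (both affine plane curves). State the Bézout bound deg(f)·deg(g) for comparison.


Common zeros: {(1, 0), (2, 6)}; count = 2; Bézout bound = 2.

deg(f) = 1, deg(g) = 2, so Bézout bound = 2.
Scan x ∈ F_7. For each x, list the y ∈ F_7 with f(x, y) ≡ 0 and those with g(x, y) ≡ 0 (mod 7); the common zeros in that column are the intersection.
  x = 0: f ≡ 0 at y ∈ {1}; g ≡ 0 at y ∈ {3}; common: ∅.
  x = 1: f ≡ 0 at y ∈ {0}; g ≡ 0 at y ∈ {0, 4}; common: {0}.
  x = 2: f ≡ 0 at y ∈ {6}; g ≡ 0 at y ∈ {3, 6}; common: {6}.
  x = 3: f ≡ 0 at y ∈ {5}; g ≡ 0 at y ∈ {0}; common: ∅.
  x = 4: f ≡ 0 at y ∈ {4}; g ≡ 0 at y ∈ ∅; common: ∅.
  x = 5: f ≡ 0 at y ∈ {3}; g ≡ 0 at y ∈ {4, 6}; common: ∅.
  x = 6: f ≡ 0 at y ∈ {2}; g ≡ 0 at y ∈ ∅; common: ∅.
Collecting: common zeros = {(1, 0), (2, 6)}, so the count is 2.
Comparison with the Bézout bound: 2 ≤ 2 = deg(f)·deg(g), as expected for curves with no common component (the bound is attained).


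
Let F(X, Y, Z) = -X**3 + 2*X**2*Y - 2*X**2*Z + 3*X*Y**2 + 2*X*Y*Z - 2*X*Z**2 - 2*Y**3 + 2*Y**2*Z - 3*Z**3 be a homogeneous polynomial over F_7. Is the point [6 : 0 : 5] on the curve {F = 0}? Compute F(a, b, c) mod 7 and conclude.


F(6,0,5) ≡ 2 (mod 7); P is NOT on the curve.

Evaluate F(6, 0, 5) term-by-term (mod 7).
  -X**3 ↦ -1·216·1·1 = -216
  2*X**2*Y ↦ 2·36·0·1 = 0
  -2*X**2*Z ↦ -2·36·1·5 = -360
  3*X*Y**2 ↦ 3·6·0·1 = 0
  2*X*Y*Z ↦ 2·6·0·5 = 0
  -2*X*Z**2 ↦ -2·6·1·25 = -300
  -2*Y**3 ↦ -2·1·0·1 = 0
  2*Y**2*Z ↦ 2·1·0·5 = 0
  -3*Z**3 ↦ -3·1·1·125 = -375
Sum: F(6, 0, 5) = (-216) + (0) + (-360) + (0) + (0) + (-300) + (0) + (0) + (-375) = -1251.
Reducing mod 7: -1251 ≡ 2 (mod 7).
Since F(a, b, c) ≡ 2 ≠ 0 (mod 7), P does NOT lie on the curve.


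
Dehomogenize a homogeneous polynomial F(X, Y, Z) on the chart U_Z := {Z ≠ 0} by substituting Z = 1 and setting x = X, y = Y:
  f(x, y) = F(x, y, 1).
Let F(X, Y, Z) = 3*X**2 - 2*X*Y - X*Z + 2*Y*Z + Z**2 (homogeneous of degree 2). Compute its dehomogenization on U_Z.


f(x, y) = 3*x**2 - 2*x*y - x + 2*y + 1

On U_Z we set Z = 1. Each monomial c·X^i·Y^j·Z^k in F becomes c·x^i·y^j·1^k = c·x^i·y^j.
Substituting Z = 1: F(X, Y, 1) = 3*x**2 - 2*x*y - x + 2*y + 1.
Note: deg(f) ≤ deg(F) = 2; strict inequality happens when F is divisible by Z (lost terms).


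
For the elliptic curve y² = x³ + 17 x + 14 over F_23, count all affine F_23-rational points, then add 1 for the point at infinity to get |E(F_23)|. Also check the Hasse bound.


Affine points = {(1, 3), (1, 20), (3, 0), (4, 10), (4, 13), (7, 4), (7, 19), (8, 8), (8, 15), (14, 11), (14, 12), (16, 9), (16, 14), (17, 8), (17, 15), (21, 8), (21, 15)}; affine count = 17; |E(F_23)| = 18.

Discriminant check: Δ ∝ 4a³ + 27b² = 4·17³ + 27·14² = 4·4913 + 27·196 ≡ 12 (mod 23). Nonzero ⇒ E is nonsingular.
For each x ∈ F_23, compute rhs = x³ + 17·x + 14 mod 23, then count y ∈ F_23 with y² ≡ rhs.
  x = 0: rhs = 14, matching y values: none (0 points).
  x = 1: rhs = 9, matching y values: 3, 20 (2 points).
  x = 2: rhs = 10, matching y values: none (0 points).
  x = 3: rhs = 0, matching y values: 0 (1 points).
  x = 4: rhs = 8, matching y values: 10, 13 (2 points).
  x = 5: rhs = 17, matching y values: none (0 points).
  x = 6: rhs = 10, matching y values: none (0 points).
  x = 7: rhs = 16, matching y values: 4, 19 (2 points).
  x = 8: rhs = 18, matching y values: 8, 15 (2 points).
  x = 9: rhs = 22, matching y values: none (0 points).
  x = 10: rhs = 11, matching y values: none (0 points).
  x = 11: rhs = 14, matching y values: none (0 points).
  x = 12: rhs = 14, matching y values: none (0 points).
  x = 13: rhs = 17, matching y values: none (0 points).
  x = 14: rhs = 6, matching y values: 11, 12 (2 points).
  x = 15: rhs = 10, matching y values: none (0 points).
  x = 16: rhs = 12, matching y values: 9, 14 (2 points).
  x = 17: rhs = 18, matching y values: 8, 15 (2 points).
  x = 18: rhs = 11, matching y values: none (0 points).
  x = 19: rhs = 20, matching y values: none (0 points).
  x = 20: rhs = 5, matching y values: none (0 points).
  x = 21: rhs = 18, matching y values: 8, 15 (2 points).
  x = 22: rhs = 19, matching y values: none (0 points).
Total affine count: 17.
Full point count |E(F_23)| = 17 + 1 = 18.
Hasse bound: |18 − (23+1)| = |-6| = 6 ≤ 2√23 ≈ 9.5917 ✓.


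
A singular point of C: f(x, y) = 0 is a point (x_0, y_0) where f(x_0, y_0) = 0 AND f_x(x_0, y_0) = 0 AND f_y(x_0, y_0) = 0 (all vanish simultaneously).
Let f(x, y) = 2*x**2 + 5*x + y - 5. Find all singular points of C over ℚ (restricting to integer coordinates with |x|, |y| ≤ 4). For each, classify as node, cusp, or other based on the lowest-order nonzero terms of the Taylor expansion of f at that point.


No singular points in the scanned grid; C is smooth there.

Compute partial derivatives:
  f_x = 4*x + 5.
  f_y = 1.
f_y = 1 is a nonzero constant, so f_y never vanishes: no point (x, y) can satisfy f = f_x = f_y = 0. In particular no (x, y) ∈ {−4, ..., 4}² is singular; the curve is smooth.


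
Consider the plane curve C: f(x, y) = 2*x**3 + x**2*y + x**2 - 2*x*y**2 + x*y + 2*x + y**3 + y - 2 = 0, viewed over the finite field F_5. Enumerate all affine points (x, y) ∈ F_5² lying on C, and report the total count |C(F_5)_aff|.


Affine F_5-points: {(0, 1), (1, 1), (2, 4), (3, 1), (4, 0), (4, 4)}; count = 6.

For each of the 25 pairs (x, y) ∈ F_5², evaluate f(x, y) mod 5. Record the zeros.
  x = 0: [0↦3, 1↦0, 2↦3, 3↦3, 4↦1]  zeros at y ∈ {1}
  x = 1: [0↦3, 1↦0, 2↦4, 3↦1, 4↦2]  zeros at y ∈ {1}
  x = 2: [0↦2, 1↦1, 2↦3, 3↦4, 4↦0]  zeros at y ∈ {4}
  x = 3: [0↦2, 1↦0, 2↦2, 3↦4, 4↦2]  zeros at y ∈ {1}
  x = 4: [0↦0, 1↦4, 2↦3, 3↦3, 4↦0]  zeros at y ∈ {0, 4}
Collecting zeros: affine points = {(0, 1), (1, 1), (2, 4), (3, 1), (4, 0), (4, 4)}.
Total count |C(F_5)_aff| = 6.


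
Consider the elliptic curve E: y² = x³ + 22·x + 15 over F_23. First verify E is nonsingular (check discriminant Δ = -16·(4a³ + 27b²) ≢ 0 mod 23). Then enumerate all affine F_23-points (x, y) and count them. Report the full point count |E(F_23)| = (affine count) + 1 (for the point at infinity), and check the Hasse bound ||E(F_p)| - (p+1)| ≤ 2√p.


Affine points = {(3, 4), (3, 19), (4, 11), (4, 12), (6, 8), (6, 15), (7, 11), (7, 12), (8, 6), (8, 17), (10, 4), (10, 19), (11, 1), (11, 22), (12, 11), (12, 12), (14, 10), (14, 13), (16, 1), (16, 22), (17, 9), (17, 14), (19, 1), (19, 22), (21, 3), (21, 20)}; affine count = 26; |E(F_23)| = 27.

Discriminant check: Δ ∝ 4a³ + 27b² = 4·22³ + 27·15² = 4·10648 + 27·225 ≡ 22 (mod 23). Nonzero ⇒ E is nonsingular.
For each x ∈ F_23, compute rhs = x³ + 22·x + 15 mod 23, then count y ∈ F_23 with y² ≡ rhs.
  x = 0: rhs = 15, matching y values: none (0 points).
  x = 1: rhs = 15, matching y values: none (0 points).
  x = 2: rhs = 21, matching y values: none (0 points).
  x = 3: rhs = 16, matching y values: 4, 19 (2 points).
  x = 4: rhs = 6, matching y values: 11, 12 (2 points).
  x = 5: rhs = 20, matching y values: none (0 points).
  x = 6: rhs = 18, matching y values: 8, 15 (2 points).
  x = 7: rhs = 6, matching y values: 11, 12 (2 points).
  x = 8: rhs = 13, matching y values: 6, 17 (2 points).
  x = 9: rhs = 22, matching y values: none (0 points).
  x = 10: rhs = 16, matching y values: 4, 19 (2 points).
  x = 11: rhs = 1, matching y values: 1, 22 (2 points).
  x = 12: rhs = 6, matching y values: 11, 12 (2 points).
  x = 13: rhs = 14, matching y values: none (0 points).
  x = 14: rhs = 8, matching y values: 10, 13 (2 points).
  x = 15: rhs = 17, matching y values: none (0 points).
  x = 16: rhs = 1, matching y values: 1, 22 (2 points).
  x = 17: rhs = 12, matching y values: 9, 14 (2 points).
  x = 18: rhs = 10, matching y values: none (0 points).
  x = 19: rhs = 1, matching y values: 1, 22 (2 points).
  x = 20: rhs = 14, matching y values: none (0 points).
  x = 21: rhs = 9, matching y values: 3, 20 (2 points).
  x = 22: rhs = 15, matching y values: none (0 points).
Total affine count: 26.
Full point count |E(F_23)| = 26 + 1 = 27.
Hasse bound: |27 − (23+1)| = |3| = 3 ≤ 2√23 ≈ 9.5917 ✓.


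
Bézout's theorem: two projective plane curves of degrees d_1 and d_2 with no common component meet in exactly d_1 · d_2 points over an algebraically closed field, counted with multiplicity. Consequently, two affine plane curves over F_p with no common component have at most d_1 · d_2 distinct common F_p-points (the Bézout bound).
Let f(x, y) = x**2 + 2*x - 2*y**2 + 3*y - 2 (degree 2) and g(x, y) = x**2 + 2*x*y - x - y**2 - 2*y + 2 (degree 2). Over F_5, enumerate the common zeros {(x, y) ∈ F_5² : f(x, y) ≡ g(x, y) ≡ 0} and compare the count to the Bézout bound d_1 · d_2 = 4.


Common zeros: ∅; count = 0; Bézout bound = 4.

deg(f) = 2, deg(g) = 2, so Bézout bound = 4.
Scan x ∈ F_5. For each x, list the y ∈ F_5 with f(x, y) ≡ 0 and those with g(x, y) ≡ 0 (mod 5); the common zeros in that column are the intersection.
  x = 0: f ≡ 0 at y ∈ ∅; g ≡ 0 at y ∈ ∅; common: ∅.
  x = 1: f ≡ 0 at y ∈ ∅; g ≡ 0 at y ∈ ∅; common: ∅.
  x = 2: f ≡ 0 at y ∈ ∅; g ≡ 0 at y ∈ {1}; common: ∅.
  x = 3: f ≡ 0 at y ∈ ∅; g ≡ 0 at y ∈ ∅; common: ∅.
  x = 4: f ≡ 0 at y ∈ {2}; g ≡ 0 at y ∈ ∅; common: ∅.
Collecting: common zeros = ∅, so the count is 0.
Comparison with the Bézout bound: 0 ≤ 4 = deg(f)·deg(g), as expected for curves with no common component (the affine F_5-count falls short of the bound because intersections may lie at infinity, over extension fields, or carry multiplicity).


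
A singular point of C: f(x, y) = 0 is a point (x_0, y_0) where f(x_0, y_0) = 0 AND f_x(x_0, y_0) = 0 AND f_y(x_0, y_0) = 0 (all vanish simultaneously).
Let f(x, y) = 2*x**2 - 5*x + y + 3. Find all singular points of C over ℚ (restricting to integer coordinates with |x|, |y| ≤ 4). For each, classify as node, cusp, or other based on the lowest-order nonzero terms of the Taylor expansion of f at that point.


No singular points in the scanned grid; C is smooth there.

Compute partial derivatives:
  f_x = 4*x - 5.
  f_y = 1.
f_y = 1 is a nonzero constant, so f_y never vanishes: no point (x, y) can satisfy f = f_x = f_y = 0. In particular no (x, y) ∈ {−4, ..., 4}² is singular; the curve is smooth.


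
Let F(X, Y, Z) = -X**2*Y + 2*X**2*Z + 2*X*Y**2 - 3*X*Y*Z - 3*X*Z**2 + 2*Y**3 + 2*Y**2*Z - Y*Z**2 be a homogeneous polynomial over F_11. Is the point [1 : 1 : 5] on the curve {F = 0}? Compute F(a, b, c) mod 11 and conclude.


F(1,1,5) ≡ 7 (mod 11); P is NOT on the curve.

Evaluate F(1, 1, 5) term-by-term (mod 11).
  -X**2*Y ↦ -1·1·1·1 = -1
  2*X**2*Z ↦ 2·1·1·5 = 10
  2*X*Y**2 ↦ 2·1·1·1 = 2
  -3*X*Y*Z ↦ -3·1·1·5 = -15
  -3*X*Z**2 ↦ -3·1·1·25 = -75
  2*Y**3 ↦ 2·1·1·1 = 2
  2*Y**2*Z ↦ 2·1·1·5 = 10
  -Y*Z**2 ↦ -1·1·1·25 = -25
Sum: F(1, 1, 5) = (-1) + (10) + (2) + (-15) + (-75) + (2) + (10) + (-25) = -92.
Reducing mod 11: -92 ≡ 7 (mod 11).
Since F(a, b, c) ≡ 7 ≠ 0 (mod 11), P does NOT lie on the curve.


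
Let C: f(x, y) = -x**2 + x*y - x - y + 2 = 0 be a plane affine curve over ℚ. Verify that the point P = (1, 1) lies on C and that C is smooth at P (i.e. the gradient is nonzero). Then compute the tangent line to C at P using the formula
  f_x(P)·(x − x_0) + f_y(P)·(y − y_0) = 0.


Tangent line at P: 2 - 2*x = 0.

Step 1: f(1, 1) = 0, so P lies on C.
Step 2: partial derivatives
  f_x(x, y) = -2*x + y - 1, f_y(x, y) = x - 1.
  f_x(P) = -2, f_y(P) = 0 (gradient nonzero, so P is smooth).
Step 3: tangent line at P: -2·(x − 1) + 0·(y − 1) = 0.
Expanding: 2 - 2*x = 0.


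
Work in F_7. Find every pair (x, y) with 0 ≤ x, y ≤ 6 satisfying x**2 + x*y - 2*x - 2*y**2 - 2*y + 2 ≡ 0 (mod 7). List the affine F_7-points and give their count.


Affine F_7-points: {(1, 4), (1, 6), (2, 1), (2, 6), (4, 4), (6, 1)}; count = 6.

For each of the 49 pairs (x, y) ∈ F_7², evaluate f(x, y) mod 7. Record the zeros.
  x = 0: [0↦2, 1↦5, 2↦4, 3↦6, 4↦4, 5↦5, 6↦2]  zeros at y ∈ ∅
  x = 1: [0↦1, 1↦5, 2↦5, 3↦1, 4↦0, 5↦2, 6↦0]  zeros at y ∈ {4, 6}
  x = 2: [0↦2, 1↦0, 2↦1, 3↦5, 4↦5, 5↦1, 6↦0]  zeros at y ∈ {1, 6}
  x = 3: [0↦5, 1↦4, 2↦6, 3↦4, 4↦5, 5↦2, 6↦2]  zeros at y ∈ ∅
  x = 4: [0↦3, 1↦3, 2↦6, 3↦5, 4↦0, 5↦5, 6↦6]  zeros at y ∈ {4}
  x = 5: [0↦3, 1↦4, 2↦1, 3↦1, 4↦4, 5↦3, 6↦5]  zeros at y ∈ ∅
  x = 6: [0↦5, 1↦0, 2↦5, 3↦6, 4↦3, 5↦3, 6↦6]  zeros at y ∈ {1}
Collecting zeros: affine points = {(1, 4), (1, 6), (2, 1), (2, 6), (4, 4), (6, 1)}.
Total count |C(F_7)_aff| = 6.


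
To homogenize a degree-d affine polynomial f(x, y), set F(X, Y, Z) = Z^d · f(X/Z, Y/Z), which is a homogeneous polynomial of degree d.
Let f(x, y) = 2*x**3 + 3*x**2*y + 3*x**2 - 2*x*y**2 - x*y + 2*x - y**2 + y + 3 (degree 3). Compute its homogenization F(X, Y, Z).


F(X, Y, Z) = 2*X**3 + 3*X**2*Y + 3*X**2*Z - 2*X*Y**2 - X*Y*Z + 2*X*Z**2 - Y**2*Z + Y*Z**2 + 3*Z**3

deg(f) = 3.
Substitute x = X/Z, y = Y/Z into f, then multiply by Z^3.
  monomial 2·x^3·y^0 ↦ 2·X^3·Y^0·Z^0.
  monomial 3·x^2·y^1 ↦ 3·X^2·Y^1·Z^0.
  monomial 3·x^2·y^0 ↦ 3·X^2·Y^0·Z^1.
  monomial -2·x^1·y^2 ↦ -2·X^1·Y^2·Z^0.
  monomial -1·x^1·y^1 ↦ -1·X^1·Y^1·Z^1.
  monomial 2·x^1·y^0 ↦ 2·X^1·Y^0·Z^2.
  monomial -1·x^0·y^2 ↦ -1·X^0·Y^2·Z^1.
  monomial 1·x^0·y^1 ↦ 1·X^0·Y^1·Z^2.
  monomial 3·x^0·y^0 ↦ 3·X^0·Y^0·Z^3.
Collecting: F(X, Y, Z) = 2*X**3 + 3*X**2*Y + 3*X**2*Z - 2*X*Y**2 - X*Y*Z + 2*X*Z**2 - Y**2*Z + Y*Z**2 + 3*Z**3.


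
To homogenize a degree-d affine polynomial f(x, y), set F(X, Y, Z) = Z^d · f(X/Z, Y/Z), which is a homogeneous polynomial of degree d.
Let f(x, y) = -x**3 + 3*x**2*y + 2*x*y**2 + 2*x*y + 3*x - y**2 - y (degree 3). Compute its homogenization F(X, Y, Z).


F(X, Y, Z) = -X**3 + 3*X**2*Y + 2*X*Y**2 + 2*X*Y*Z + 3*X*Z**2 - Y**2*Z - Y*Z**2

deg(f) = 3.
Substitute x = X/Z, y = Y/Z into f, then multiply by Z^3.
  monomial -1·x^3·y^0 ↦ -1·X^3·Y^0·Z^0.
  monomial 3·x^2·y^1 ↦ 3·X^2·Y^1·Z^0.
  monomial 2·x^1·y^2 ↦ 2·X^1·Y^2·Z^0.
  monomial 2·x^1·y^1 ↦ 2·X^1·Y^1·Z^1.
  monomial 3·x^1·y^0 ↦ 3·X^1·Y^0·Z^2.
  monomial -1·x^0·y^2 ↦ -1·X^0·Y^2·Z^1.
  monomial -1·x^0·y^1 ↦ -1·X^0·Y^1·Z^2.
Collecting: F(X, Y, Z) = -X**3 + 3*X**2*Y + 2*X*Y**2 + 2*X*Y*Z + 3*X*Z**2 - Y**2*Z - Y*Z**2.


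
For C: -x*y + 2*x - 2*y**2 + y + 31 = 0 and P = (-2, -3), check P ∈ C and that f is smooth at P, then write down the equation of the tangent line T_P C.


Tangent line at P: 5*x + 15*y + 55 = 0.

Step 1: f(-2, -3) = 0, so P lies on C.
Step 2: partial derivatives
  f_x(x, y) = 2 - y, f_y(x, y) = -x - 4*y + 1.
  f_x(P) = 5, f_y(P) = 15 (gradient nonzero, so P is smooth).
Step 3: tangent line at P: 5·(x − -2) + 15·(y − -3) = 0.
Expanding: 5*x + 15*y + 55 = 0.


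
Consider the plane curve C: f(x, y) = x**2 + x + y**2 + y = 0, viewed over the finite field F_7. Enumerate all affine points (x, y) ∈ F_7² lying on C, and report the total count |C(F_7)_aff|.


Affine F_7-points: {(0, 0), (0, 6), (1, 3), (3, 1), (3, 5), (5, 3), (6, 0), (6, 6)}; count = 8.

For each of the 49 pairs (x, y) ∈ F_7², evaluate f(x, y) mod 7. Record the zeros.
  x = 0: [0↦0, 1↦2, 2↦6, 3↦5, 4↦6, 5↦2, 6↦0]  zeros at y ∈ {0, 6}
  x = 1: [0↦2, 1↦4, 2↦1, 3↦0, 4↦1, 5↦4, 6↦2]  zeros at y ∈ {3}
  x = 2: [0↦6, 1↦1, 2↦5, 3↦4, 4↦5, 5↦1, 6↦6]  zeros at y ∈ ∅
  x = 3: [0↦5, 1↦0, 2↦4, 3↦3, 4↦4, 5↦0, 6↦5]  zeros at y ∈ {1, 5}
  x = 4: [0↦6, 1↦1, 2↦5, 3↦4, 4↦5, 5↦1, 6↦6]  zeros at y ∈ ∅
  x = 5: [0↦2, 1↦4, 2↦1, 3↦0, 4↦1, 5↦4, 6↦2]  zeros at y ∈ {3}
  x = 6: [0↦0, 1↦2, 2↦6, 3↦5, 4↦6, 5↦2, 6↦0]  zeros at y ∈ {0, 6}
Collecting zeros: affine points = {(0, 0), (0, 6), (1, 3), (3, 1), (3, 5), (5, 3), (6, 0), (6, 6)}.
Total count |C(F_7)_aff| = 8.


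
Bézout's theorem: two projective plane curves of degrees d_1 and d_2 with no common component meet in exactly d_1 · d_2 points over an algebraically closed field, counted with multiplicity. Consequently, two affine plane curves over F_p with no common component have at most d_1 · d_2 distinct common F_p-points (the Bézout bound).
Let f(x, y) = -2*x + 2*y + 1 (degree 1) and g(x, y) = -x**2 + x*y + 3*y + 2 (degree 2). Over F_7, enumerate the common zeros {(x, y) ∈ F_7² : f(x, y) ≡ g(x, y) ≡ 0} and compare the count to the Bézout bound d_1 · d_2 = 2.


Common zeros: {(4, 0)}; count = 1; Bézout bound = 2.

deg(f) = 1, deg(g) = 2, so Bézout bound = 2.
Scan x ∈ F_7. For each x, list the y ∈ F_7 with f(x, y) ≡ 0 and those with g(x, y) ≡ 0 (mod 7); the common zeros in that column are the intersection.
  x = 0: f ≡ 0 at y ∈ {3}; g ≡ 0 at y ∈ {4}; common: ∅.
  x = 1: f ≡ 0 at y ∈ {4}; g ≡ 0 at y ∈ {5}; common: ∅.
  x = 2: f ≡ 0 at y ∈ {5}; g ≡ 0 at y ∈ {6}; common: ∅.
  x = 3: f ≡ 0 at y ∈ {6}; g ≡ 0 at y ∈ {0}; common: ∅.
  x = 4: f ≡ 0 at y ∈ {0}; g ≡ 0 at y ∈ {0, 1, 2, 3, 4, 5, 6}; common: {0}.
  x = 5: f ≡ 0 at y ∈ {1}; g ≡ 0 at y ∈ {2}; common: ∅.
  x = 6: f ≡ 0 at y ∈ {2}; g ≡ 0 at y ∈ {3}; common: ∅.
Collecting: common zeros = {(4, 0)}, so the count is 1.
Comparison with the Bézout bound: 1 ≤ 2 = deg(f)·deg(g), as expected for curves with no common component (the affine F_7-count falls short of the bound because intersections may lie at infinity, over extension fields, or carry multiplicity).


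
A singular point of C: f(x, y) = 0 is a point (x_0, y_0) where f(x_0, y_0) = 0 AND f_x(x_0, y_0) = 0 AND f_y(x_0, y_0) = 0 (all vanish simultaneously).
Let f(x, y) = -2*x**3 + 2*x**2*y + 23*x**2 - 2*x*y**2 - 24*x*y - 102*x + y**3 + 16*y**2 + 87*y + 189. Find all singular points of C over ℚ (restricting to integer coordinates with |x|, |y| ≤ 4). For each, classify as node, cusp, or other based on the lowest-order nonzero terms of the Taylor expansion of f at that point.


Singular points: {(3, -3)}; classification: node.

Compute partial derivatives:
  f_x = -6*x**2 + 4*x*y + 46*x - 2*y**2 - 24*y - 102.
  f_y = 2*x**2 - 4*x*y - 24*x + 3*y**2 + 32*y + 87.
Scan x_0 ∈ {−4, ..., 4}. For each x_0, f_y(x_0, y) is a polynomial in y; find its integer roots y ∈ {−4, ..., 4}, then test f_x and f at those candidates.
  x = -4: f_y(-4, y) = 3*y**2 + 48*y + 215; no integer root y with |y| ≤ 4.
  x = -3: f_y(-3, y) = 3*y**2 + 44*y + 177; no integer root y with |y| ≤ 4.
  x = -2: f_y(-2, y) = 3*y**2 + 40*y + 143; no integer root y with |y| ≤ 4.
  x = -1: f_y(-1, y) = 3*y**2 + 36*y + 113; no integer root y with |y| ≤ 4.
  x = 0: f_y(0, y) = 3*y**2 + 32*y + 87; no integer root y with |y| ≤ 4.
  x = 1: f_y(1, y) = 3*y**2 + 28*y + 65; no integer root y with |y| ≤ 4.
  x = 2: f_y(2, y) = 3*y**2 + 24*y + 47; no integer root y with |y| ≤ 4.
  x = 3: f_y(3, y) = 3*y**2 + 20*y + 33; vanishes at y ∈ {-3}. (3, -3): f_x = 0, f = 0 — SINGULAR.
  x = 4: f_y(4, y) = 3*y**2 + 16*y + 23; no integer root y with |y| ≤ 4.
Only singular point on the grid: (3, -3).
Classify: substitute x = 3 + u, y = -3 + v and expand: f = -2*u**3 + 2*u**2*v - u**2 - 2*u*v**2 + v**3 + v**2.
No constant or linear terms (consistent with a singular point). Quadratic part: -u**2 + v**2. Cubic part: -2*u**3 + 2*u**2*v - 2*u*v**2 + v**3.
The quadratic part v**2 - u**2 = (v − u)(v + u) splits into two distinct linear factors, so there are two distinct tangent lines y − -3 = ±(x − 3) — this is a node (ordinary double point).
Classification: node.


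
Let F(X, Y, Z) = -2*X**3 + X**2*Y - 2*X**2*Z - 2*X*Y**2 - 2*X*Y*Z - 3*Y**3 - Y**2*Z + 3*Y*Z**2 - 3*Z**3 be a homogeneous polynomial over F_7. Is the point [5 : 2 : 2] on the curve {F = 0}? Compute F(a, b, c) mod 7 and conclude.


F(5,2,2) ≡ 1 (mod 7); P is NOT on the curve.

Evaluate F(5, 2, 2) term-by-term (mod 7).
  -2*X**3 ↦ -2·125·1·1 = -250
  X**2*Y ↦ 1·25·2·1 = 50
  -2*X**2*Z ↦ -2·25·1·2 = -100
  -2*X*Y**2 ↦ -2·5·4·1 = -40
  -2*X*Y*Z ↦ -2·5·2·2 = -40
  -3*Y**3 ↦ -3·1·8·1 = -24
  -Y**2*Z ↦ -1·1·4·2 = -8
  3*Y*Z**2 ↦ 3·1·2·4 = 24
  -3*Z**3 ↦ -3·1·1·8 = -24
Sum: F(5, 2, 2) = (-250) + (50) + (-100) + (-40) + (-40) + (-24) + (-8) + (24) + (-24) = -412.
Reducing mod 7: -412 ≡ 1 (mod 7).
Since F(a, b, c) ≡ 1 ≠ 0 (mod 7), P does NOT lie on the curve.


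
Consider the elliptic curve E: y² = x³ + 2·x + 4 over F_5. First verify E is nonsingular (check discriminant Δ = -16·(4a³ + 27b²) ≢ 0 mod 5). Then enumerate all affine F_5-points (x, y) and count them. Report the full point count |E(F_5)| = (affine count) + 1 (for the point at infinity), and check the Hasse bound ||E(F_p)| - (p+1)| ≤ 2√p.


Affine points = {(0, 2), (0, 3), (2, 1), (2, 4), (4, 1), (4, 4)}; affine count = 6; |E(F_5)| = 7.

Discriminant check: Δ ∝ 4a³ + 27b² = 4·2³ + 27·4² = 4·8 + 27·16 ≡ 4 (mod 5). Nonzero ⇒ E is nonsingular.
For each x ∈ F_5, compute rhs = x³ + 2·x + 4 mod 5, then count y ∈ F_5 with y² ≡ rhs.
  x = 0: rhs = 4, matching y values: 2, 3 (2 points).
  x = 1: rhs = 2, matching y values: none (0 points).
  x = 2: rhs = 1, matching y values: 1, 4 (2 points).
  x = 3: rhs = 2, matching y values: none (0 points).
  x = 4: rhs = 1, matching y values: 1, 4 (2 points).
Total affine count: 6.
Full point count |E(F_5)| = 6 + 1 = 7.
Hasse bound: |7 − (5+1)| = |1| = 1 ≤ 2√5 ≈ 4.4721 ✓.


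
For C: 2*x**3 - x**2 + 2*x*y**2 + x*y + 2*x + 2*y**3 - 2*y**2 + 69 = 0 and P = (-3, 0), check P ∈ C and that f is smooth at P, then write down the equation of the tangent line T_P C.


Tangent line at P: 62*x - 3*y + 186 = 0.

Step 1: f(-3, 0) = 0, so P lies on C.
Step 2: partial derivatives
  f_x(x, y) = 6*x**2 - 2*x + 2*y**2 + y + 2, f_y(x, y) = 4*x*y + x + 6*y**2 - 4*y.
  f_x(P) = 62, f_y(P) = -3 (gradient nonzero, so P is smooth).
Step 3: tangent line at P: 62·(x − -3) + -3·(y − 0) = 0.
Expanding: 62*x - 3*y + 186 = 0.


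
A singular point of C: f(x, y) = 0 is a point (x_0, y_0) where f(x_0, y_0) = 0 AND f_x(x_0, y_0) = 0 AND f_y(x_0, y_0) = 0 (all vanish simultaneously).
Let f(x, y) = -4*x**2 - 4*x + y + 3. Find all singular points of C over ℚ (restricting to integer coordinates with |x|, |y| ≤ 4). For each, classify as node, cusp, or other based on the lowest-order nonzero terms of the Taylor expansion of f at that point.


No singular points in the scanned grid; C is smooth there.

Compute partial derivatives:
  f_x = -8*x - 4.
  f_y = 1.
f_y = 1 is a nonzero constant, so f_y never vanishes: no point (x, y) can satisfy f = f_x = f_y = 0. In particular no (x, y) ∈ {−4, ..., 4}² is singular; the curve is smooth.


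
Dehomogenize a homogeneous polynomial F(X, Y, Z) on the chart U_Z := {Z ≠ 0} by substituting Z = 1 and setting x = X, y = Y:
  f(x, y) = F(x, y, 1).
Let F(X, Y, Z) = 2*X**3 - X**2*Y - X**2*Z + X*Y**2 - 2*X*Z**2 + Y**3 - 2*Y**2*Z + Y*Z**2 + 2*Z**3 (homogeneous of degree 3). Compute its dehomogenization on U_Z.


f(x, y) = 2*x**3 - x**2*y - x**2 + x*y**2 - 2*x + y**3 - 2*y**2 + y + 2

On U_Z we set Z = 1. Each monomial c·X^i·Y^j·Z^k in F becomes c·x^i·y^j·1^k = c·x^i·y^j.
Substituting Z = 1: F(X, Y, 1) = 2*x**3 - x**2*y - x**2 + x*y**2 - 2*x + y**3 - 2*y**2 + y + 2.
Note: deg(f) ≤ deg(F) = 3; strict inequality happens when F is divisible by Z (lost terms).


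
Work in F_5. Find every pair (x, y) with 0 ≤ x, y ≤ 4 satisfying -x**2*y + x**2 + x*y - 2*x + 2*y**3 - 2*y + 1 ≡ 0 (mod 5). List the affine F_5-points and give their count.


Affine F_5-points: {(1, 0), (1, 1), (1, 4), (3, 4)}; count = 4.

For each of the 25 pairs (x, y) ∈ F_5², evaluate f(x, y) mod 5. Record the zeros.
  x = 0: [0↦1, 1↦1, 2↦3, 3↦4, 4↦1]  zeros at y ∈ ∅
  x = 1: [0↦0, 1↦0, 2↦2, 3↦3, 4↦0]  zeros at y ∈ {0, 1, 4}
  x = 2: [0↦1, 1↦4, 2↦4, 3↦3, 4↦3]  zeros at y ∈ ∅
  x = 3: [0↦4, 1↦3, 2↦4, 3↦4, 4↦0]  zeros at y ∈ {4}
  x = 4: [0↦4, 1↦2, 2↦2, 3↦1, 4↦1]  zeros at y ∈ ∅
Collecting zeros: affine points = {(1, 0), (1, 1), (1, 4), (3, 4)}.
Total count |C(F_5)_aff| = 4.


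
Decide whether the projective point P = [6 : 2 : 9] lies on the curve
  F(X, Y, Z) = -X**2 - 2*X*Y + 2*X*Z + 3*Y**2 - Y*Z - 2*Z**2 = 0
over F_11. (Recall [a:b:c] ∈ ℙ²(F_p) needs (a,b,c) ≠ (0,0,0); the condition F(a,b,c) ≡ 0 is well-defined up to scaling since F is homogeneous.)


F(6,2,9) ≡ 1 (mod 11); P is NOT on the curve.

Evaluate F(6, 2, 9) term-by-term (mod 11).
  -X**2 ↦ -1·36·1·1 = -36
  -2*X*Y ↦ -2·6·2·1 = -24
  2*X*Z ↦ 2·6·1·9 = 108
  3*Y**2 ↦ 3·1·4·1 = 12
  -Y*Z ↦ -1·1·2·9 = -18
  -2*Z**2 ↦ -2·1·1·81 = -162
Sum: F(6, 2, 9) = (-36) + (-24) + (108) + (12) + (-18) + (-162) = -120.
Reducing mod 11: -120 ≡ 1 (mod 11).
Since F(a, b, c) ≡ 1 ≠ 0 (mod 11), P does NOT lie on the curve.


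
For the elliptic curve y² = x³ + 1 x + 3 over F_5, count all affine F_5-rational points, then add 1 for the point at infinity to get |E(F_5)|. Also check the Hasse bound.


Affine points = {(1, 0), (4, 1), (4, 4)}; affine count = 3; |E(F_5)| = 4.

Discriminant check: Δ ∝ 4a³ + 27b² = 4·1³ + 27·3² = 4·1 + 27·9 ≡ 2 (mod 5). Nonzero ⇒ E is nonsingular.
For each x ∈ F_5, compute rhs = x³ + 1·x + 3 mod 5, then count y ∈ F_5 with y² ≡ rhs.
  x = 0: rhs = 3, matching y values: none (0 points).
  x = 1: rhs = 0, matching y values: 0 (1 points).
  x = 2: rhs = 3, matching y values: none (0 points).
  x = 3: rhs = 3, matching y values: none (0 points).
  x = 4: rhs = 1, matching y values: 1, 4 (2 points).
Total affine count: 3.
Full point count |E(F_5)| = 3 + 1 = 4.
Hasse bound: |4 − (5+1)| = |-2| = 2 ≤ 2√5 ≈ 4.4721 ✓.


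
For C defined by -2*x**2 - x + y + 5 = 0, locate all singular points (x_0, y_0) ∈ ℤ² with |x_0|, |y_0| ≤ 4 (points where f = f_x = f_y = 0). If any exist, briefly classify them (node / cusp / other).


No singular points in the scanned grid; C is smooth there.

Compute partial derivatives:
  f_x = -4*x - 1.
  f_y = 1.
f_y = 1 is a nonzero constant, so f_y never vanishes: no point (x, y) can satisfy f = f_x = f_y = 0. In particular no (x, y) ∈ {−4, ..., 4}² is singular; the curve is smooth.


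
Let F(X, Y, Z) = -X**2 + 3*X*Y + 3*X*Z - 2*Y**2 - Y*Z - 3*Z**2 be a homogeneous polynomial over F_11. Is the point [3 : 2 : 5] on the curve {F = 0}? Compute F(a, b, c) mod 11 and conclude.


F(3,2,5) ≡ 5 (mod 11); P is NOT on the curve.

Evaluate F(3, 2, 5) term-by-term (mod 11).
  -X**2 ↦ -1·9·1·1 = -9
  3*X*Y ↦ 3·3·2·1 = 18
  3*X*Z ↦ 3·3·1·5 = 45
  -2*Y**2 ↦ -2·1·4·1 = -8
  -Y*Z ↦ -1·1·2·5 = -10
  -3*Z**2 ↦ -3·1·1·25 = -75
Sum: F(3, 2, 5) = (-9) + (18) + (45) + (-8) + (-10) + (-75) = -39.
Reducing mod 11: -39 ≡ 5 (mod 11).
Since F(a, b, c) ≡ 5 ≠ 0 (mod 11), P does NOT lie on the curve.


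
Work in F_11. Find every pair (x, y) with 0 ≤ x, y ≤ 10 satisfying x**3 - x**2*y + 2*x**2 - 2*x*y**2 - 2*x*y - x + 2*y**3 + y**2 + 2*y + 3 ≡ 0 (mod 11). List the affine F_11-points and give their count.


Affine F_11-points: {(0, 10), (1, 8), (4, 6), (4, 8), (5, 5), (5, 7), (5, 9), (6, 2), (6, 7), (8, 9), (9, 3)}; count = 11.

For each of the 121 pairs (x, y) ∈ F_11², evaluate f(x, y) mod 11. Record the zeros.
  x = 0: [0↦3, 1↦8, 2↦5, 3↦6, 4↦1, 5↦2, 6↦10, 7↦4, 8↦7, 9↦9, 10↦0]  zeros at y ∈ {10}
  x = 1: [0↦5, 1↦5, 2↦4, 3↦3, 4↦3, 5↦5, 6↦10, 7↦8, 8↦0, 9↦9, 10↦3]  zeros at y ∈ {8}
  x = 2: [0↦6, 1↦10, 2↦9, 3↦4, 4↦7, 5↦8, 6↦8, 7↦8, 8↦9, 9↦1, 10↦7]  zeros at y ∈ ∅
  x = 3: [0↦1, 1↦7, 2↦4, 3↦4, 4↦8, 5↦6, 6↦10, 7↦10, 8↦7, 9↦2, 10↦7]  zeros at y ∈ ∅
  x = 4: [0↦7, 1↦2, 2↦6, 3↦9, 4↦1, 5↦5, 6↦0, 7↦9, 8↦0, 9↦7, 10↦9]  zeros at y ∈ {6, 8}
  x = 5: [0↦8, 1↦1, 2↦10, 3↦3, 4↦3, 5↦0, 6↦6, 7↦0, 8↦5, 9↦0, 10↦8]  zeros at y ∈ {5, 7, 9}
  x = 6: [0↦10, 1↦10, 2↦0, 3↦3, 4↦9, 5↦8, 6↦1, 7↦0, 8↦6, 9↦9, 10↦10]  zeros at y ∈ {2, 7}
  x = 7: [0↦8, 1↦2, 2↦4, 3↦4, 4↦3, 5↦2, 6↦2, 7↦4, 8↦9, 9↦7, 10↦10]  zeros at y ∈ ∅
  x = 8: [0↦8, 1↦5, 2↦6, 3↦1, 4↦2, 5↦10, 6↦4, 7↦7, 8↦9, 9↦0, 10↦3]  zeros at y ∈ {9}
  x = 9: [0↦5, 1↦3, 2↦1, 3↦0, 4↦1, 5↦5, 6↦2, 7↦4, 8↦1, 9↦5, 10↦6]  zeros at y ∈ {3}
  x = 10: [0↦5, 1↦2, 2↦6, 3↦7, 4↦6, 5↦4, 6↦2, 7↦1, 8↦2, 9↦6, 10↦3]  zeros at y ∈ ∅
Collecting zeros: affine points = {(0, 10), (1, 8), (4, 6), (4, 8), (5, 5), (5, 7), (5, 9), (6, 2), (6, 7), (8, 9), (9, 3)}.
Total count |C(F_11)_aff| = 11.


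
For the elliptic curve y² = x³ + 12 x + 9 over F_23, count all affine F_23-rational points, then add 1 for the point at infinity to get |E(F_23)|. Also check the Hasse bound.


Affine points = {(0, 3), (0, 20), (2, 8), (2, 15), (3, 7), (3, 16), (4, 11), (4, 12), (9, 8), (9, 15), (10, 5), (10, 18), (11, 0), (12, 8), (12, 15), (13, 4), (13, 19), (14, 0), (18, 10), (18, 13), (19, 9), (19, 14), (21, 0)}; affine count = 23; |E(F_23)| = 24.

Discriminant check: Δ ∝ 4a³ + 27b² = 4·12³ + 27·9² = 4·1728 + 27·81 ≡ 14 (mod 23). Nonzero ⇒ E is nonsingular.
For each x ∈ F_23, compute rhs = x³ + 12·x + 9 mod 23, then count y ∈ F_23 with y² ≡ rhs.
  x = 0: rhs = 9, matching y values: 3, 20 (2 points).
  x = 1: rhs = 22, matching y values: none (0 points).
  x = 2: rhs = 18, matching y values: 8, 15 (2 points).
  x = 3: rhs = 3, matching y values: 7, 16 (2 points).
  x = 4: rhs = 6, matching y values: 11, 12 (2 points).
  x = 5: rhs = 10, matching y values: none (0 points).
  x = 6: rhs = 21, matching y values: none (0 points).
  x = 7: rhs = 22, matching y values: none (0 points).
  x = 8: rhs = 19, matching y values: none (0 points).
  x = 9: rhs = 18, matching y values: 8, 15 (2 points).
  x = 10: rhs = 2, matching y values: 5, 18 (2 points).
  x = 11: rhs = 0, matching y values: 0 (1 points).
  x = 12: rhs = 18, matching y values: 8, 15 (2 points).
  x = 13: rhs = 16, matching y values: 4, 19 (2 points).
  x = 14: rhs = 0, matching y values: 0 (1 points).
  x = 15: rhs = 22, matching y values: none (0 points).
  x = 16: rhs = 19, matching y values: none (0 points).
  x = 17: rhs = 20, matching y values: none (0 points).
  x = 18: rhs = 8, matching y values: 10, 13 (2 points).
  x = 19: rhs = 12, matching y values: 9, 14 (2 points).
  x = 20: rhs = 15, matching y values: none (0 points).
  x = 21: rhs = 0, matching y values: 0 (1 points).
  x = 22: rhs = 19, matching y values: none (0 points).
Total affine count: 23.
Full point count |E(F_23)| = 23 + 1 = 24.
Hasse bound: |24 − (23+1)| = |0| = 0 ≤ 2√23 ≈ 9.5917 ✓.


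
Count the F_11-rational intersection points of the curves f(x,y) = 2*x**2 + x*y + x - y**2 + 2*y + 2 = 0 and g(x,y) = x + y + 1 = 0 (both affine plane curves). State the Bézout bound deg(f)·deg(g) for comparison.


Common zeros: {(8, 2)}; count = 1; Bézout bound = 2.

deg(f) = 2, deg(g) = 1, so Bézout bound = 2.
Scan x ∈ F_11. For each x, list the y ∈ F_11 with f(x, y) ≡ 0 and those with g(x, y) ≡ 0 (mod 11); the common zeros in that column are the intersection.
  x = 0: f ≡ 0 at y ∈ {6, 7}; g ≡ 0 at y ∈ {10}; common: ∅.
  x = 1: f ≡ 0 at y ∈ ∅; g ≡ 0 at y ∈ {9}; common: ∅.
  x = 2: f ≡ 0 at y ∈ {6, 9}; g ≡ 0 at y ∈ {8}; common: ∅.
  x = 3: f ≡ 0 at y ∈ ∅; g ≡ 0 at y ∈ {7}; common: ∅.
  x = 4: f ≡ 0 at y ∈ {8, 9}; g ≡ 0 at y ∈ {6}; common: ∅.
  x = 5: f ≡ 0 at y ∈ ∅; g ≡ 0 at y ∈ {5}; common: ∅.
  x = 6: f ≡ 0 at y ∈ ∅; g ≡ 0 at y ∈ {4}; common: ∅.
  x = 7: f ≡ 0 at y ∈ {2, 7}; g ≡ 0 at y ∈ {3}; common: ∅.
  x = 8: f ≡ 0 at y ∈ {2, 8}; g ≡ 0 at y ∈ {2}; common: {2}.
  x = 9: f ≡ 0 at y ∈ ∅; g ≡ 0 at y ∈ {1}; common: ∅.
  x = 10: f ≡ 0 at y ∈ ∅; g ≡ 0 at y ∈ {0}; common: ∅.
Collecting: common zeros = {(8, 2)}, so the count is 1.
Comparison with the Bézout bound: 1 ≤ 2 = deg(f)·deg(g), as expected for curves with no common component (the affine F_11-count falls short of the bound because intersections may lie at infinity, over extension fields, or carry multiplicity).


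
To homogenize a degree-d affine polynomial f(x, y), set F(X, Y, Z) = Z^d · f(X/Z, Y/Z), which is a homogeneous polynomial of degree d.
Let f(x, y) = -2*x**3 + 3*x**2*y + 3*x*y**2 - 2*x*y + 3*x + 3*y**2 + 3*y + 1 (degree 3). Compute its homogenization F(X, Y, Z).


F(X, Y, Z) = -2*X**3 + 3*X**2*Y + 3*X*Y**2 - 2*X*Y*Z + 3*X*Z**2 + 3*Y**2*Z + 3*Y*Z**2 + Z**3

deg(f) = 3.
Substitute x = X/Z, y = Y/Z into f, then multiply by Z^3.
  monomial -2·x^3·y^0 ↦ -2·X^3·Y^0·Z^0.
  monomial 3·x^2·y^1 ↦ 3·X^2·Y^1·Z^0.
  monomial 3·x^1·y^2 ↦ 3·X^1·Y^2·Z^0.
  monomial -2·x^1·y^1 ↦ -2·X^1·Y^1·Z^1.
  monomial 3·x^1·y^0 ↦ 3·X^1·Y^0·Z^2.
  monomial 3·x^0·y^2 ↦ 3·X^0·Y^2·Z^1.
  monomial 3·x^0·y^1 ↦ 3·X^0·Y^1·Z^2.
  monomial 1·x^0·y^0 ↦ 1·X^0·Y^0·Z^3.
Collecting: F(X, Y, Z) = -2*X**3 + 3*X**2*Y + 3*X*Y**2 - 2*X*Y*Z + 3*X*Z**2 + 3*Y**2*Z + 3*Y*Z**2 + Z**3.


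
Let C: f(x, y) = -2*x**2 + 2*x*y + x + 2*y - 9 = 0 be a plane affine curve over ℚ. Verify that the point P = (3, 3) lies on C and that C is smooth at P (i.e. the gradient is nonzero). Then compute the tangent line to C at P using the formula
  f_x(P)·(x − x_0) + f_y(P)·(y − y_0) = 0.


Tangent line at P: -5*x + 8*y - 9 = 0.

Step 1: f(3, 3) = 0, so P lies on C.
Step 2: partial derivatives
  f_x(x, y) = -4*x + 2*y + 1, f_y(x, y) = 2*x + 2.
  f_x(P) = -5, f_y(P) = 8 (gradient nonzero, so P is smooth).
Step 3: tangent line at P: -5·(x − 3) + 8·(y − 3) = 0.
Expanding: -5*x + 8*y - 9 = 0.


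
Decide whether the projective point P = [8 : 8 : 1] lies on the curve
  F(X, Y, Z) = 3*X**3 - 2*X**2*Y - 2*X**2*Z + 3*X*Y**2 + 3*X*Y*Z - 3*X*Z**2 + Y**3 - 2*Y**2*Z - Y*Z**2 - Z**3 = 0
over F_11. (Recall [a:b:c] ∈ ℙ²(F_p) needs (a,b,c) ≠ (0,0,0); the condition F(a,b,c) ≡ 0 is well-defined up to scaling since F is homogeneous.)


F(8,8,1) ≡ 10 (mod 11); P is NOT on the curve.

Evaluate F(8, 8, 1) term-by-term (mod 11).
  3*X**3 ↦ 3·512·1·1 = 1536
  -2*X**2*Y ↦ -2·64·8·1 = -1024
  -2*X**2*Z ↦ -2·64·1·1 = -128
  3*X*Y**2 ↦ 3·8·64·1 = 1536
  3*X*Y*Z ↦ 3·8·8·1 = 192
  -3*X*Z**2 ↦ -3·8·1·1 = -24
  Y**3 ↦ 1·1·512·1 = 512
  -2*Y**2*Z ↦ -2·1·64·1 = -128
  -Y*Z**2 ↦ -1·1·8·1 = -8
  -Z**3 ↦ -1·1·1·1 = -1
Sum: F(8, 8, 1) = (1536) + (-1024) + (-128) + (1536) + (192) + (-24) + (512) + (-128) + (-8) + (-1) = 2463.
Reducing mod 11: 2463 ≡ 10 (mod 11).
Since F(a, b, c) ≡ 10 ≠ 0 (mod 11), P does NOT lie on the curve.


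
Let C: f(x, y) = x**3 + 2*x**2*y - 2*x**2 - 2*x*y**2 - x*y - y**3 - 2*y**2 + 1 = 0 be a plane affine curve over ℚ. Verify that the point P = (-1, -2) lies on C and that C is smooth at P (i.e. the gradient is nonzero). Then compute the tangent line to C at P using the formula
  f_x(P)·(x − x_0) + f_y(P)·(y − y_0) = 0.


Tangent line at P: 9*x - 9*y - 9 = 0.

Step 1: f(-1, -2) = 0, so P lies on C.
Step 2: partial derivatives
  f_x(x, y) = 3*x**2 + 4*x*y - 4*x - 2*y**2 - y, f_y(x, y) = 2*x**2 - 4*x*y - x - 3*y**2 - 4*y.
  f_x(P) = 9, f_y(P) = -9 (gradient nonzero, so P is smooth).
Step 3: tangent line at P: 9·(x − -1) + -9·(y − -2) = 0.
Expanding: 9*x - 9*y - 9 = 0.
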